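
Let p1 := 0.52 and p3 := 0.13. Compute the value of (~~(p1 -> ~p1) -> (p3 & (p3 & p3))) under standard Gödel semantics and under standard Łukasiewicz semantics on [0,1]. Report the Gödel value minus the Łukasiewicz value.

0.83

Gödel evaluation:
  ~p1: Gödel ¬ of 0.52 = 0 (operand ≠ 0)
  (p1 -> ~p1): 0.52 > 0, so result = 0
  ~(p1 -> ~p1): Gödel ¬ of 0 = 1 (operand is 0)
  ~~(p1 -> ~p1): Gödel ¬ of 1 = 0 (operand ≠ 0)
  (p3 & p3) = min(0.13, 0.13) = 0.13
  (p3 & (p3 & p3)) = min(0.13, 0.13) = 0.13
  (~~(p1 -> ~p1) -> (p3 & (p3 & p3))): 0 ≤ 0.13, so result = 1
  Gödel value = 1
Łukasiewicz evaluation:
  ~p1: Łukasiewicz ¬ gives 1 − 0.52 = 0.48
  (p1 -> ~p1): min(1, 1 − 0.52 + 0.48) = 0.96
  ~(p1 -> ~p1): Łukasiewicz ¬ gives 1 − 0.96 = 0.04
  ~~(p1 -> ~p1): Łukasiewicz ¬ gives 1 − 0.04 = 0.96
  (p3 & p3) = min(0.13, 0.13) = 0.13
  (p3 & (p3 & p3)) = min(0.13, 0.13) = 0.13
  (~~(p1 -> ~p1) -> (p3 & (p3 & p3))): min(1, 1 − 0.96 + 0.13) = 0.17
  Łukasiewicz value = 0.17
Difference: 1 − 0.17 = 0.83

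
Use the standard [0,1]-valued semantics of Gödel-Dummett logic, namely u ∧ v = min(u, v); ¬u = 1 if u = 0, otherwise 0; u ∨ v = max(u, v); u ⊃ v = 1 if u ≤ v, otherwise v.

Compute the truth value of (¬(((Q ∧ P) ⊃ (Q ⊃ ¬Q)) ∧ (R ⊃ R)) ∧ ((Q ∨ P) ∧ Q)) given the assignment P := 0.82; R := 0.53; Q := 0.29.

0.29

(Q ∧ P) = min(0.29, 0.82) = 0.29
¬Q: Gödel ¬ of 0.29 = 0 (operand ≠ 0)
(Q ⊃ ¬Q): 0.29 > 0, so result = 0
((Q ∧ P) ⊃ (Q ⊃ ¬Q)): 0.29 > 0, so result = 0
(R ⊃ R): 0.53 ≤ 0.53, so result = 1
(((Q ∧ P) ⊃ (Q ⊃ ¬Q)) ∧ (R ⊃ R)) = min(0, 1) = 0
¬(((Q ∧ P) ⊃ (Q ⊃ ¬Q)) ∧ (R ⊃ R)): Gödel ¬ of 0 = 1 (operand is 0)
(Q ∨ P) = max(0.29, 0.82) = 0.82
((Q ∨ P) ∧ Q) = min(0.82, 0.29) = 0.29
(¬(((Q ∧ P) ⊃ (Q ⊃ ¬Q)) ∧ (R ⊃ R)) ∧ ((Q ∨ P) ∧ Q)) = min(1, 0.29) = 0.29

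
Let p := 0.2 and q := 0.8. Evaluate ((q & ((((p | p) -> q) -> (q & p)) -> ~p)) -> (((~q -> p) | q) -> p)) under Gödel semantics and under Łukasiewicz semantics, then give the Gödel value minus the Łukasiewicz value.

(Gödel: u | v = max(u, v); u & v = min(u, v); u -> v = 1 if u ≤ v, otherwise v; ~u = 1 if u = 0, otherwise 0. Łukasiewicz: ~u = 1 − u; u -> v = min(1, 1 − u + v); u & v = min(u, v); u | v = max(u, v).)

Gödel evaluation:
  (p | p) = max(0.2, 0.2) = 0.2
  ((p | p) -> q): 0.2 ≤ 0.8, so result = 1
  (q & p) = min(0.8, 0.2) = 0.2
  (((p | p) -> q) -> (q & p)): 1 > 0.2, so result = 0.2
  ~p: Gödel ¬ of 0.2 = 0 (operand ≠ 0)
  ((((p | p) -> q) -> (q & p)) -> ~p): 0.2 > 0, so result = 0
  (q & ((((p | p) -> q) -> (q & p)) -> ~p)) = min(0.8, 0) = 0
  ~q: Gödel ¬ of 0.8 = 0 (operand ≠ 0)
  (~q -> p): 0 ≤ 0.2, so result = 1
  ((~q -> p) | q) = max(1, 0.8) = 1
  (((~q -> p) | q) -> p): 1 > 0.2, so result = 0.2
  ((q & ((((p | p) -> q) -> (q & p)) -> ~p)) -> (((~q -> p) | q) -> p)): 0 ≤ 0.2, so result = 1
  Gödel value = 1
Łukasiewicz evaluation:
  (p | p) = max(0.2, 0.2) = 0.2
  ((p | p) -> q): min(1, 1 − 0.2 + 0.8) = 1
  (q & p) = min(0.8, 0.2) = 0.2
  (((p | p) -> q) -> (q & p)): min(1, 1 − 1 + 0.2) = 0.2
  ~p: Łukasiewicz ¬ gives 1 − 0.2 = 0.8
  ((((p | p) -> q) -> (q & p)) -> ~p): min(1, 1 − 0.2 + 0.8) = 1
  (q & ((((p | p) -> q) -> (q & p)) -> ~p)) = min(0.8, 1) = 0.8
  ~q: Łukasiewicz ¬ gives 1 − 0.8 = 0.2
  (~q -> p): min(1, 1 − 0.2 + 0.2) = 1
  ((~q -> p) | q) = max(1, 0.8) = 1
  (((~q -> p) | q) -> p): min(1, 1 − 1 + 0.2) = 0.2
  ((q & ((((p | p) -> q) -> (q & p)) -> ~p)) -> (((~q -> p) | q) -> p)): min(1, 1 − 0.8 + 0.2) = 0.4
  Łukasiewicz value = 0.4
Difference: 1 − 0.4 = 0.60

0.60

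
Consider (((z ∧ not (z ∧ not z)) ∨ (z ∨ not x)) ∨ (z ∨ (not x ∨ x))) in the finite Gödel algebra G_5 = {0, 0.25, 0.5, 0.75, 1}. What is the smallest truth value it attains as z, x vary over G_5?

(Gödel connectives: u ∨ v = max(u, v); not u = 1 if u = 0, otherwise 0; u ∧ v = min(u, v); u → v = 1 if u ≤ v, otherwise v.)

The minimum is attained at z = 0, x = 0.25:
  not z: Gödel ¬ of 0 = 1 (operand is 0)
  (z ∧ not z) = min(0, 1) = 0
  not (z ∧ not z): Gödel ¬ of 0 = 1 (operand is 0)
  (z ∧ not (z ∧ not z)) = min(0, 1) = 0
  not x: Gödel ¬ of 0.25 = 0 (operand ≠ 0)
  (z ∨ not x) = max(0, 0) = 0
  ((z ∧ not (z ∧ not z)) ∨ (z ∨ not x)) = max(0, 0) = 0
  not x: Gödel ¬ of 0.25 = 0 (operand ≠ 0)
  (not x ∨ x) = max(0, 0.25) = 0.25
  (z ∨ (not x ∨ x)) = max(0, 0.25) = 0.25
  (((z ∧ not (z ∧ not z)) ∨ (z ∨ not x)) ∨ (z ∨ (not x ∨ x))) = max(0, 0.25) = 0.25
Checking all 25 assignments confirms none give a value below 0.25.

0.25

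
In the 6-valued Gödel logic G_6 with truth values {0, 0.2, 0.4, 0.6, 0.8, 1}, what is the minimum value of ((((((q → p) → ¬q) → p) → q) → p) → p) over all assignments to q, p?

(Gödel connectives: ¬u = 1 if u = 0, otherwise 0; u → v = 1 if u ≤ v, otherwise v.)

The minimum is attained at q = 0, p = 0.2:
  (q → p): 0 ≤ 0.2, so result = 1
  ¬q: Gödel ¬ of 0 = 1 (operand is 0)
  ((q → p) → ¬q): 1 ≤ 1, so result = 1
  (((q → p) → ¬q) → p): 1 > 0.2, so result = 0.2
  ((((q → p) → ¬q) → p) → q): 0.2 > 0, so result = 0
  (((((q → p) → ¬q) → p) → q) → p): 0 ≤ 0.2, so result = 1
  ((((((q → p) → ¬q) → p) → q) → p) → p): 1 > 0.2, so result = 0.2
Checking all 36 assignments confirms none give a value below 0.20.

0.20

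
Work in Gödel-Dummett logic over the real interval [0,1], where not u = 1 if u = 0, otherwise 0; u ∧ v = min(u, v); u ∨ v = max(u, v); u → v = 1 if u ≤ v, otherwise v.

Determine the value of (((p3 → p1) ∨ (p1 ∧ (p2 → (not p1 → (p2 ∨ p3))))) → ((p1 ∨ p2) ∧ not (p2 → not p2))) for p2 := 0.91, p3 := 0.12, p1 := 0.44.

0.91

(p3 → p1): 0.12 ≤ 0.44, so result = 1
not p1: Gödel ¬ of 0.44 = 0 (operand ≠ 0)
(p2 ∨ p3) = max(0.91, 0.12) = 0.91
(not p1 → (p2 ∨ p3)): 0 ≤ 0.91, so result = 1
(p2 → (not p1 → (p2 ∨ p3))): 0.91 ≤ 1, so result = 1
(p1 ∧ (p2 → (not p1 → (p2 ∨ p3)))) = min(0.44, 1) = 0.44
((p3 → p1) ∨ (p1 ∧ (p2 → (not p1 → (p2 ∨ p3))))) = max(1, 0.44) = 1
(p1 ∨ p2) = max(0.44, 0.91) = 0.91
not p2: Gödel ¬ of 0.91 = 0 (operand ≠ 0)
(p2 → not p2): 0.91 > 0, so result = 0
not (p2 → not p2): Gödel ¬ of 0 = 1 (operand is 0)
((p1 ∨ p2) ∧ not (p2 → not p2)) = min(0.91, 1) = 0.91
(((p3 → p1) ∨ (p1 ∧ (p2 → (not p1 → (p2 ∨ p3))))) → ((p1 ∨ p2) ∧ not (p2 → not p2))): 1 > 0.91, so result = 0.91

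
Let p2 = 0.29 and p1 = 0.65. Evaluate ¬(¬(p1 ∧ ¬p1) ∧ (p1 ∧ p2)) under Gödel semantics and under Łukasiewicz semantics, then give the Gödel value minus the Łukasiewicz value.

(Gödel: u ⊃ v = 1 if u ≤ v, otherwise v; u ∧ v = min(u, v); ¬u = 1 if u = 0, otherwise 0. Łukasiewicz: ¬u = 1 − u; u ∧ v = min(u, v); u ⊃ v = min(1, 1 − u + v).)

-0.71

Gödel evaluation:
  ¬p1: Gödel ¬ of 0.65 = 0 (operand ≠ 0)
  (p1 ∧ ¬p1) = min(0.65, 0) = 0
  ¬(p1 ∧ ¬p1): Gödel ¬ of 0 = 1 (operand is 0)
  (p1 ∧ p2) = min(0.65, 0.29) = 0.29
  (¬(p1 ∧ ¬p1) ∧ (p1 ∧ p2)) = min(1, 0.29) = 0.29
  ¬(¬(p1 ∧ ¬p1) ∧ (p1 ∧ p2)): Gödel ¬ of 0.29 = 0 (operand ≠ 0)
  Gödel value = 0
Łukasiewicz evaluation:
  ¬p1: Łukasiewicz ¬ gives 1 − 0.65 = 0.35
  (p1 ∧ ¬p1) = min(0.65, 0.35) = 0.35
  ¬(p1 ∧ ¬p1): Łukasiewicz ¬ gives 1 − 0.35 = 0.65
  (p1 ∧ p2) = min(0.65, 0.29) = 0.29
  (¬(p1 ∧ ¬p1) ∧ (p1 ∧ p2)) = min(0.65, 0.29) = 0.29
  ¬(¬(p1 ∧ ¬p1) ∧ (p1 ∧ p2)): Łukasiewicz ¬ gives 1 − 0.29 = 0.71
  Łukasiewicz value = 0.71
Difference: 0 − 0.71 = -0.71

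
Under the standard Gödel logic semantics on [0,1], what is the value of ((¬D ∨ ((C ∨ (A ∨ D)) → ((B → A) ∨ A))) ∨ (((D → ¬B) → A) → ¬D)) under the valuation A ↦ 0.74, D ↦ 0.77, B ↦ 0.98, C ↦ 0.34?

0.74

¬D: Gödel ¬ of 0.77 = 0 (operand ≠ 0)
(A ∨ D) = max(0.74, 0.77) = 0.77
(C ∨ (A ∨ D)) = max(0.34, 0.77) = 0.77
(B → A): 0.98 > 0.74, so result = 0.74
((B → A) ∨ A) = max(0.74, 0.74) = 0.74
((C ∨ (A ∨ D)) → ((B → A) ∨ A)): 0.77 > 0.74, so result = 0.74
(¬D ∨ ((C ∨ (A ∨ D)) → ((B → A) ∨ A))) = max(0, 0.74) = 0.74
¬B: Gödel ¬ of 0.98 = 0 (operand ≠ 0)
(D → ¬B): 0.77 > 0, so result = 0
((D → ¬B) → A): 0 ≤ 0.74, so result = 1
¬D: Gödel ¬ of 0.77 = 0 (operand ≠ 0)
(((D → ¬B) → A) → ¬D): 1 > 0, so result = 0
((¬D ∨ ((C ∨ (A ∨ D)) → ((B → A) ∨ A))) ∨ (((D → ¬B) → A) → ¬D)) = max(0.74, 0) = 0.74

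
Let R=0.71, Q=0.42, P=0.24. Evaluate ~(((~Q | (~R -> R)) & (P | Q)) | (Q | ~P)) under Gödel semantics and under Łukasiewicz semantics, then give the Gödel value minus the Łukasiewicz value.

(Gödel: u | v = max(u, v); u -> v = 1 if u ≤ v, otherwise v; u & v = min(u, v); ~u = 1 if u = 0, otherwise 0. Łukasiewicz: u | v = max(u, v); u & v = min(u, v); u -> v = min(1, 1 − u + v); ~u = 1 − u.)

Gödel evaluation:
  ~Q: Gödel ¬ of 0.42 = 0 (operand ≠ 0)
  ~R: Gödel ¬ of 0.71 = 0 (operand ≠ 0)
  (~R -> R): 0 ≤ 0.71, so result = 1
  (~Q | (~R -> R)) = max(0, 1) = 1
  (P | Q) = max(0.24, 0.42) = 0.42
  ((~Q | (~R -> R)) & (P | Q)) = min(1, 0.42) = 0.42
  ~P: Gödel ¬ of 0.24 = 0 (operand ≠ 0)
  (Q | ~P) = max(0.42, 0) = 0.42
  (((~Q | (~R -> R)) & (P | Q)) | (Q | ~P)) = max(0.42, 0.42) = 0.42
  ~(((~Q | (~R -> R)) & (P | Q)) | (Q | ~P)): Gödel ¬ of 0.42 = 0 (operand ≠ 0)
  Gödel value = 0
Łukasiewicz evaluation:
  ~Q: Łukasiewicz ¬ gives 1 − 0.42 = 0.58
  ~R: Łukasiewicz ¬ gives 1 − 0.71 = 0.29
  (~R -> R): min(1, 1 − 0.29 + 0.71) = 1
  (~Q | (~R -> R)) = max(0.58, 1) = 1
  (P | Q) = max(0.24, 0.42) = 0.42
  ((~Q | (~R -> R)) & (P | Q)) = min(1, 0.42) = 0.42
  ~P: Łukasiewicz ¬ gives 1 − 0.24 = 0.76
  (Q | ~P) = max(0.42, 0.76) = 0.76
  (((~Q | (~R -> R)) & (P | Q)) | (Q | ~P)) = max(0.42, 0.76) = 0.76
  ~(((~Q | (~R -> R)) & (P | Q)) | (Q | ~P)): Łukasiewicz ¬ gives 1 − 0.76 = 0.24
  Łukasiewicz value = 0.24
Difference: 0 − 0.24 = -0.24

-0.24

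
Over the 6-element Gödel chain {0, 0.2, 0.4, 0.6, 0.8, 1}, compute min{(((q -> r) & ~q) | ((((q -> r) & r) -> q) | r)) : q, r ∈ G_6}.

0.40

The minimum is attained at q = 0.2, r = 0.4:
  (q -> r): 0.2 ≤ 0.4, so result = 1
  ~q: Gödel ¬ of 0.2 = 0 (operand ≠ 0)
  ((q -> r) & ~q) = min(1, 0) = 0
  (q -> r): 0.2 ≤ 0.4, so result = 1
  ((q -> r) & r) = min(1, 0.4) = 0.4
  (((q -> r) & r) -> q): 0.4 > 0.2, so result = 0.2
  ((((q -> r) & r) -> q) | r) = max(0.2, 0.4) = 0.4
  (((q -> r) & ~q) | ((((q -> r) & r) -> q) | r)) = max(0, 0.4) = 0.4
Checking all 36 assignments confirms none give a value below 0.40.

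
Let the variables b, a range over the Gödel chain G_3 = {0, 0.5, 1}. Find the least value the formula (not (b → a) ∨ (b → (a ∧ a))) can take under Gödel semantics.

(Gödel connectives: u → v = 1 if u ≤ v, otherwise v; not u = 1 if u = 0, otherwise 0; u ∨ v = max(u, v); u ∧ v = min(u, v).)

The minimum is attained at b = 1, a = 0.5:
  (b → a): 1 > 0.5, so result = 0.5
  not (b → a): Gödel ¬ of 0.5 = 0 (operand ≠ 0)
  (a ∧ a) = min(0.5, 0.5) = 0.5
  (b → (a ∧ a)): 1 > 0.5, so result = 0.5
  (not (b → a) ∨ (b → (a ∧ a))) = max(0, 0.5) = 0.5
Checking all 9 assignments confirms none give a value below 0.50.

0.50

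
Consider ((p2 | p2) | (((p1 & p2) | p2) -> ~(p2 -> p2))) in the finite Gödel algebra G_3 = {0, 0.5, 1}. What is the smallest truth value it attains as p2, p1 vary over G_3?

0.50

The minimum is attained at p2 = 0.5, p1 = 0:
  (p2 | p2) = max(0.5, 0.5) = 0.5
  (p1 & p2) = min(0, 0.5) = 0
  ((p1 & p2) | p2) = max(0, 0.5) = 0.5
  (p2 -> p2): 0.5 ≤ 0.5, so result = 1
  ~(p2 -> p2): Gödel ¬ of 1 = 0 (operand ≠ 0)
  (((p1 & p2) | p2) -> ~(p2 -> p2)): 0.5 > 0, so result = 0
  ((p2 | p2) | (((p1 & p2) | p2) -> ~(p2 -> p2))) = max(0.5, 0) = 0.5
Checking all 9 assignments confirms none give a value below 0.50.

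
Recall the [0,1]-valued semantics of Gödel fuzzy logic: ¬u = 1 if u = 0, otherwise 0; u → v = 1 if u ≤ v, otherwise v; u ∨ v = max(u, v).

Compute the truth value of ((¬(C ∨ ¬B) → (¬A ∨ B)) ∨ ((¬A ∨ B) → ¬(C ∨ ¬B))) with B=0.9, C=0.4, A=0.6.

¬B: Gödel ¬ of 0.9 = 0 (operand ≠ 0)
(C ∨ ¬B) = max(0.4, 0) = 0.4
¬(C ∨ ¬B): Gödel ¬ of 0.4 = 0 (operand ≠ 0)
¬A: Gödel ¬ of 0.6 = 0 (operand ≠ 0)
(¬A ∨ B) = max(0, 0.9) = 0.9
(¬(C ∨ ¬B) → (¬A ∨ B)): 0 ≤ 0.9, so result = 1
¬A: Gödel ¬ of 0.6 = 0 (operand ≠ 0)
(¬A ∨ B) = max(0, 0.9) = 0.9
¬B: Gödel ¬ of 0.9 = 0 (operand ≠ 0)
(C ∨ ¬B) = max(0.4, 0) = 0.4
¬(C ∨ ¬B): Gödel ¬ of 0.4 = 0 (operand ≠ 0)
((¬A ∨ B) → ¬(C ∨ ¬B)): 0.9 > 0, so result = 0
((¬(C ∨ ¬B) → (¬A ∨ B)) ∨ ((¬A ∨ B) → ¬(C ∨ ¬B))) = max(1, 0) = 1

1.00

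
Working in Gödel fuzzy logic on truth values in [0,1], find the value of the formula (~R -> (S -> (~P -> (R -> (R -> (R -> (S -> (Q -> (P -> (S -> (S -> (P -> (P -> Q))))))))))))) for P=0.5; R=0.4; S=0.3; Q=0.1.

1.00

~R: Gödel ¬ of 0.4 = 0 (operand ≠ 0)
~P: Gödel ¬ of 0.5 = 0 (operand ≠ 0)
(P -> Q): 0.5 > 0.1, so result = 0.1
(P -> (P -> Q)): 0.5 > 0.1, so result = 0.1
(S -> (P -> (P -> Q))): 0.3 > 0.1, so result = 0.1
(S -> (S -> (P -> (P -> Q)))): 0.3 > 0.1, so result = 0.1
(P -> (S -> (S -> (P -> (P -> Q))))): 0.5 > 0.1, so result = 0.1
(Q -> (P -> (S -> (S -> (P -> (P -> Q)))))): 0.1 ≤ 0.1, so result = 1
(S -> (Q -> (P -> (S -> (S -> (P -> (P -> Q))))))): 0.3 ≤ 1, so result = 1
(R -> (S -> (Q -> (P -> (S -> (S -> (P -> (P -> Q)))))))): 0.4 ≤ 1, so result = 1
(R -> (R -> (S -> (Q -> (P -> (S -> (S -> (P -> (P -> Q))))))))): 0.4 ≤ 1, so result = 1
(R -> (R -> (R -> (S -> (Q -> (P -> (S -> (S -> (P -> (P -> Q)))))))))): 0.4 ≤ 1, so result = 1
(~P -> (R -> (R -> (R -> (S -> (Q -> (P -> (S -> (S -> (P -> (P -> Q))))))))))): 0 ≤ 1, so result = 1
(S -> (~P -> (R -> (R -> (R -> (S -> (Q -> (P -> (S -> (S -> (P -> (P -> Q)))))))))))): 0.3 ≤ 1, so result = 1
(~R -> (S -> (~P -> (R -> (R -> (R -> (S -> (Q -> (P -> (S -> (S -> (P -> (P -> Q))))))))))))): 0 ≤ 1, so result = 1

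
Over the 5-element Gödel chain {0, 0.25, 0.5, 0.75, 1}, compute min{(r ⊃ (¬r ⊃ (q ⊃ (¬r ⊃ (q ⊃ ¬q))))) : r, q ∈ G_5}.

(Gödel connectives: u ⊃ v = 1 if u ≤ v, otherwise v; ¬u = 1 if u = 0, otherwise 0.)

1.00

Every assignment gives 1. For instance at r = 0, q = 0:
  ¬r: Gödel ¬ of 0 = 1 (operand is 0)
  ¬r: Gödel ¬ of 0 = 1 (operand is 0)
  ¬q: Gödel ¬ of 0 = 1 (operand is 0)
  (q ⊃ ¬q): 0 ≤ 1, so result = 1
  (¬r ⊃ (q ⊃ ¬q)): 1 ≤ 1, so result = 1
  (q ⊃ (¬r ⊃ (q ⊃ ¬q))): 0 ≤ 1, so result = 1
  (¬r ⊃ (q ⊃ (¬r ⊃ (q ⊃ ¬q)))): 1 ≤ 1, so result = 1
  (r ⊃ (¬r ⊃ (q ⊃ (¬r ⊃ (q ⊃ ¬q))))): 0 ≤ 1, so result = 1
All 25 assignments give value 1 — the formula is a G_5-tautology.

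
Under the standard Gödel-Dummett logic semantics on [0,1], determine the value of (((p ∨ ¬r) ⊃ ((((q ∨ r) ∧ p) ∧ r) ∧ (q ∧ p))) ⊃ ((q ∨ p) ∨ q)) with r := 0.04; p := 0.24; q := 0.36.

1.00

¬r: Gödel ¬ of 0.04 = 0 (operand ≠ 0)
(p ∨ ¬r) = max(0.24, 0) = 0.24
(q ∨ r) = max(0.36, 0.04) = 0.36
((q ∨ r) ∧ p) = min(0.36, 0.24) = 0.24
(((q ∨ r) ∧ p) ∧ r) = min(0.24, 0.04) = 0.04
(q ∧ p) = min(0.36, 0.24) = 0.24
((((q ∨ r) ∧ p) ∧ r) ∧ (q ∧ p)) = min(0.04, 0.24) = 0.04
((p ∨ ¬r) ⊃ ((((q ∨ r) ∧ p) ∧ r) ∧ (q ∧ p))): 0.24 > 0.04, so result = 0.04
(q ∨ p) = max(0.36, 0.24) = 0.36
((q ∨ p) ∨ q) = max(0.36, 0.36) = 0.36
(((p ∨ ¬r) ⊃ ((((q ∨ r) ∧ p) ∧ r) ∧ (q ∧ p))) ⊃ ((q ∨ p) ∨ q)): 0.04 ≤ 0.36, so result = 1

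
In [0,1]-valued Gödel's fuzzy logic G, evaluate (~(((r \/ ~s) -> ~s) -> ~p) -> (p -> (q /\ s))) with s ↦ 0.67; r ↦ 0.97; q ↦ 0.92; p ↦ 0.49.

~s: Gödel ¬ of 0.67 = 0 (operand ≠ 0)
(r \/ ~s) = max(0.97, 0) = 0.97
~s: Gödel ¬ of 0.67 = 0 (operand ≠ 0)
((r \/ ~s) -> ~s): 0.97 > 0, so result = 0
~p: Gödel ¬ of 0.49 = 0 (operand ≠ 0)
(((r \/ ~s) -> ~s) -> ~p): 0 ≤ 0, so result = 1
~(((r \/ ~s) -> ~s) -> ~p): Gödel ¬ of 1 = 0 (operand ≠ 0)
(q /\ s) = min(0.92, 0.67) = 0.67
(p -> (q /\ s)): 0.49 ≤ 0.67, so result = 1
(~(((r \/ ~s) -> ~s) -> ~p) -> (p -> (q /\ s))): 0 ≤ 1, so result = 1

1.00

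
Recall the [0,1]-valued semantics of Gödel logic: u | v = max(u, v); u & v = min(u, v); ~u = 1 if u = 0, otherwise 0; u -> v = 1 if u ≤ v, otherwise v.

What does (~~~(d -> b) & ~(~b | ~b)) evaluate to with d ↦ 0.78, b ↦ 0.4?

(d -> b): 0.78 > 0.4, so result = 0.4
~(d -> b): Gödel ¬ of 0.4 = 0 (operand ≠ 0)
~~(d -> b): Gödel ¬ of 0 = 1 (operand is 0)
~~~(d -> b): Gödel ¬ of 1 = 0 (operand ≠ 0)
~b: Gödel ¬ of 0.4 = 0 (operand ≠ 0)
~b: Gödel ¬ of 0.4 = 0 (operand ≠ 0)
(~b | ~b) = max(0, 0) = 0
~(~b | ~b): Gödel ¬ of 0 = 1 (operand is 0)
(~~~(d -> b) & ~(~b | ~b)) = min(0, 1) = 0

0.00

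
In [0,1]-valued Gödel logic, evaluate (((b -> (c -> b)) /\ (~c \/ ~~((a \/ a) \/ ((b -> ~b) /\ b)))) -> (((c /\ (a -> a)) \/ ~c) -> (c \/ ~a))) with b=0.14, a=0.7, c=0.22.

1.00

(c -> b): 0.22 > 0.14, so result = 0.14
(b -> (c -> b)): 0.14 ≤ 0.14, so result = 1
~c: Gödel ¬ of 0.22 = 0 (operand ≠ 0)
(a \/ a) = max(0.7, 0.7) = 0.7
~b: Gödel ¬ of 0.14 = 0 (operand ≠ 0)
(b -> ~b): 0.14 > 0, so result = 0
((b -> ~b) /\ b) = min(0, 0.14) = 0
((a \/ a) \/ ((b -> ~b) /\ b)) = max(0.7, 0) = 0.7
~((a \/ a) \/ ((b -> ~b) /\ b)): Gödel ¬ of 0.7 = 0 (operand ≠ 0)
~~((a \/ a) \/ ((b -> ~b) /\ b)): Gödel ¬ of 0 = 1 (operand is 0)
(~c \/ ~~((a \/ a) \/ ((b -> ~b) /\ b))) = max(0, 1) = 1
((b -> (c -> b)) /\ (~c \/ ~~((a \/ a) \/ ((b -> ~b) /\ b)))) = min(1, 1) = 1
(a -> a): 0.7 ≤ 0.7, so result = 1
(c /\ (a -> a)) = min(0.22, 1) = 0.22
~c: Gödel ¬ of 0.22 = 0 (operand ≠ 0)
((c /\ (a -> a)) \/ ~c) = max(0.22, 0) = 0.22
~a: Gödel ¬ of 0.7 = 0 (operand ≠ 0)
(c \/ ~a) = max(0.22, 0) = 0.22
(((c /\ (a -> a)) \/ ~c) -> (c \/ ~a)): 0.22 ≤ 0.22, so result = 1
(((b -> (c -> b)) /\ (~c \/ ~~((a \/ a) \/ ((b -> ~b) /\ b)))) -> (((c /\ (a -> a)) \/ ~c) -> (c \/ ~a))): 1 ≤ 1, so result = 1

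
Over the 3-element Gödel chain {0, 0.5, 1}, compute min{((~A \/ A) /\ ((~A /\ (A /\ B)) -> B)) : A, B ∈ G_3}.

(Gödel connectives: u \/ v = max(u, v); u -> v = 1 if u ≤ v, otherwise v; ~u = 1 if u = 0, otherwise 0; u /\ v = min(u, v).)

0.50

The minimum is attained at A = 0.5, B = 0:
  ~A: Gödel ¬ of 0.5 = 0 (operand ≠ 0)
  (~A \/ A) = max(0, 0.5) = 0.5
  ~A: Gödel ¬ of 0.5 = 0 (operand ≠ 0)
  (A /\ B) = min(0.5, 0) = 0
  (~A /\ (A /\ B)) = min(0, 0) = 0
  ((~A /\ (A /\ B)) -> B): 0 ≤ 0, so result = 1
  ((~A \/ A) /\ ((~A /\ (A /\ B)) -> B)) = min(0.5, 1) = 0.5
Checking all 9 assignments confirms none give a value below 0.50.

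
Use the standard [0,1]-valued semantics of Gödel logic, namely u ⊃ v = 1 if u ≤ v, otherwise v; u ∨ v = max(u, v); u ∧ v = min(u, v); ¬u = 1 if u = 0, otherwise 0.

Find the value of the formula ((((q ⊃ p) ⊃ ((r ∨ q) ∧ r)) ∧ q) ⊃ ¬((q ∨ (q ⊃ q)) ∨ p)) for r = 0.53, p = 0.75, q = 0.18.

(q ⊃ p): 0.18 ≤ 0.75, so result = 1
(r ∨ q) = max(0.53, 0.18) = 0.53
((r ∨ q) ∧ r) = min(0.53, 0.53) = 0.53
((q ⊃ p) ⊃ ((r ∨ q) ∧ r)): 1 > 0.53, so result = 0.53
(((q ⊃ p) ⊃ ((r ∨ q) ∧ r)) ∧ q) = min(0.53, 0.18) = 0.18
(q ⊃ q): 0.18 ≤ 0.18, so result = 1
(q ∨ (q ⊃ q)) = max(0.18, 1) = 1
((q ∨ (q ⊃ q)) ∨ p) = max(1, 0.75) = 1
¬((q ∨ (q ⊃ q)) ∨ p): Gödel ¬ of 1 = 0 (operand ≠ 0)
((((q ⊃ p) ⊃ ((r ∨ q) ∧ r)) ∧ q) ⊃ ¬((q ∨ (q ⊃ q)) ∨ p)): 0.18 > 0, so result = 0

0.00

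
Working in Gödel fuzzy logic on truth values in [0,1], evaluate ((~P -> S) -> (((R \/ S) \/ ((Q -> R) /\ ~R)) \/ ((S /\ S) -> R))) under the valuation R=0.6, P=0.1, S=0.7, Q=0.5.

~P: Gödel ¬ of 0.1 = 0 (operand ≠ 0)
(~P -> S): 0 ≤ 0.7, so result = 1
(R \/ S) = max(0.6, 0.7) = 0.7
(Q -> R): 0.5 ≤ 0.6, so result = 1
~R: Gödel ¬ of 0.6 = 0 (operand ≠ 0)
((Q -> R) /\ ~R) = min(1, 0) = 0
((R \/ S) \/ ((Q -> R) /\ ~R)) = max(0.7, 0) = 0.7
(S /\ S) = min(0.7, 0.7) = 0.7
((S /\ S) -> R): 0.7 > 0.6, so result = 0.6
(((R \/ S) \/ ((Q -> R) /\ ~R)) \/ ((S /\ S) -> R)) = max(0.7, 0.6) = 0.7
((~P -> S) -> (((R \/ S) \/ ((Q -> R) /\ ~R)) \/ ((S /\ S) -> R))): 1 > 0.7, so result = 0.7

0.70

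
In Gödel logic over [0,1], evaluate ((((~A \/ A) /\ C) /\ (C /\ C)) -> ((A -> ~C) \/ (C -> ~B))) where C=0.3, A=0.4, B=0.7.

0.00

~A: Gödel ¬ of 0.4 = 0 (operand ≠ 0)
(~A \/ A) = max(0, 0.4) = 0.4
((~A \/ A) /\ C) = min(0.4, 0.3) = 0.3
(C /\ C) = min(0.3, 0.3) = 0.3
(((~A \/ A) /\ C) /\ (C /\ C)) = min(0.3, 0.3) = 0.3
~C: Gödel ¬ of 0.3 = 0 (operand ≠ 0)
(A -> ~C): 0.4 > 0, so result = 0
~B: Gödel ¬ of 0.7 = 0 (operand ≠ 0)
(C -> ~B): 0.3 > 0, so result = 0
((A -> ~C) \/ (C -> ~B)) = max(0, 0) = 0
((((~A \/ A) /\ C) /\ (C /\ C)) -> ((A -> ~C) \/ (C -> ~B))): 0.3 > 0, so result = 0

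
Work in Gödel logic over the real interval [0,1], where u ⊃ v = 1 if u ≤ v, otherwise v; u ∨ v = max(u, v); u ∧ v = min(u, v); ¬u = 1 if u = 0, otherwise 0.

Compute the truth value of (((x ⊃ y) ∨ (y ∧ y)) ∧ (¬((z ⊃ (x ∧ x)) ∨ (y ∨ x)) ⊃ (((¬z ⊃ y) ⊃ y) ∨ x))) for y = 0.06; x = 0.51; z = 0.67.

(x ⊃ y): 0.51 > 0.06, so result = 0.06
(y ∧ y) = min(0.06, 0.06) = 0.06
((x ⊃ y) ∨ (y ∧ y)) = max(0.06, 0.06) = 0.06
(x ∧ x) = min(0.51, 0.51) = 0.51
(z ⊃ (x ∧ x)): 0.67 > 0.51, so result = 0.51
(y ∨ x) = max(0.06, 0.51) = 0.51
((z ⊃ (x ∧ x)) ∨ (y ∨ x)) = max(0.51, 0.51) = 0.51
¬((z ⊃ (x ∧ x)) ∨ (y ∨ x)): Gödel ¬ of 0.51 = 0 (operand ≠ 0)
¬z: Gödel ¬ of 0.67 = 0 (operand ≠ 0)
(¬z ⊃ y): 0 ≤ 0.06, so result = 1
((¬z ⊃ y) ⊃ y): 1 > 0.06, so result = 0.06
(((¬z ⊃ y) ⊃ y) ∨ x) = max(0.06, 0.51) = 0.51
(¬((z ⊃ (x ∧ x)) ∨ (y ∨ x)) ⊃ (((¬z ⊃ y) ⊃ y) ∨ x)): 0 ≤ 0.51, so result = 1
(((x ⊃ y) ∨ (y ∧ y)) ∧ (¬((z ⊃ (x ∧ x)) ∨ (y ∨ x)) ⊃ (((¬z ⊃ y) ⊃ y) ∨ x))) = min(0.06, 1) = 0.06

0.06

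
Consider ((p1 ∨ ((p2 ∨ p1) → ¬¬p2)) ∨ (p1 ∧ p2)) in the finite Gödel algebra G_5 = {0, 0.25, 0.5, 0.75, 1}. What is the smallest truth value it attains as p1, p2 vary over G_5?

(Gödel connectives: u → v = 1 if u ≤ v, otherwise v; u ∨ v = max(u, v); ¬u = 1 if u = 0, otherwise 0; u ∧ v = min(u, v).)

The minimum is attained at p1 = 0.25, p2 = 0:
  (p2 ∨ p1) = max(0, 0.25) = 0.25
  ¬p2: Gödel ¬ of 0 = 1 (operand is 0)
  ¬¬p2: Gödel ¬ of 1 = 0 (operand ≠ 0)
  ((p2 ∨ p1) → ¬¬p2): 0.25 > 0, so result = 0
  (p1 ∨ ((p2 ∨ p1) → ¬¬p2)) = max(0.25, 0) = 0.25
  (p1 ∧ p2) = min(0.25, 0) = 0
  ((p1 ∨ ((p2 ∨ p1) → ¬¬p2)) ∨ (p1 ∧ p2)) = max(0.25, 0) = 0.25
Checking all 25 assignments confirms none give a value below 0.25.

0.25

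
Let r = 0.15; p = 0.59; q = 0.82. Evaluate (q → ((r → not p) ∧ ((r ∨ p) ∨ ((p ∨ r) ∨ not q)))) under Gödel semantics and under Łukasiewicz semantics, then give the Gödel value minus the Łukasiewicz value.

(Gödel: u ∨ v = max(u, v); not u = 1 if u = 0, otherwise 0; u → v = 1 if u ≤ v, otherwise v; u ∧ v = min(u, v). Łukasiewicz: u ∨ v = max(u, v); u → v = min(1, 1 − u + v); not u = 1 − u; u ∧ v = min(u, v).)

-0.77

Gödel evaluation:
  not p: Gödel ¬ of 0.59 = 0 (operand ≠ 0)
  (r → not p): 0.15 > 0, so result = 0
  (r ∨ p) = max(0.15, 0.59) = 0.59
  (p ∨ r) = max(0.59, 0.15) = 0.59
  not q: Gödel ¬ of 0.82 = 0 (operand ≠ 0)
  ((p ∨ r) ∨ not q) = max(0.59, 0) = 0.59
  ((r ∨ p) ∨ ((p ∨ r) ∨ not q)) = max(0.59, 0.59) = 0.59
  ((r → not p) ∧ ((r ∨ p) ∨ ((p ∨ r) ∨ not q))) = min(0, 0.59) = 0
  (q → ((r → not p) ∧ ((r ∨ p) ∨ ((p ∨ r) ∨ not q)))): 0.82 > 0, so result = 0
  Gödel value = 0
Łukasiewicz evaluation:
  not p: Łukasiewicz ¬ gives 1 − 0.59 = 0.41
  (r → not p): min(1, 1 − 0.15 + 0.41) = 1
  (r ∨ p) = max(0.15, 0.59) = 0.59
  (p ∨ r) = max(0.59, 0.15) = 0.59
  not q: Łukasiewicz ¬ gives 1 − 0.82 = 0.18
  ((p ∨ r) ∨ not q) = max(0.59, 0.18) = 0.59
  ((r ∨ p) ∨ ((p ∨ r) ∨ not q)) = max(0.59, 0.59) = 0.59
  ((r → not p) ∧ ((r ∨ p) ∨ ((p ∨ r) ∨ not q))) = min(1, 0.59) = 0.59
  (q → ((r → not p) ∧ ((r ∨ p) ∨ ((p ∨ r) ∨ not q)))): min(1, 1 − 0.82 + 0.59) = 0.77
  Łukasiewicz value = 0.77
Difference: 0 − 0.77 = -0.77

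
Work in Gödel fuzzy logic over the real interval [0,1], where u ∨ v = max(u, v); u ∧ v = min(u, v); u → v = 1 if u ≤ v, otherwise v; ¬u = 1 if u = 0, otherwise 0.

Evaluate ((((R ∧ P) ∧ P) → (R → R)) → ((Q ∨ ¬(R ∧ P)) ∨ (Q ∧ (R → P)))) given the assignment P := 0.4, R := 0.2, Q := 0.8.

0.80

(R ∧ P) = min(0.2, 0.4) = 0.2
((R ∧ P) ∧ P) = min(0.2, 0.4) = 0.2
(R → R): 0.2 ≤ 0.2, so result = 1
(((R ∧ P) ∧ P) → (R → R)): 0.2 ≤ 1, so result = 1
(R ∧ P) = min(0.2, 0.4) = 0.2
¬(R ∧ P): Gödel ¬ of 0.2 = 0 (operand ≠ 0)
(Q ∨ ¬(R ∧ P)) = max(0.8, 0) = 0.8
(R → P): 0.2 ≤ 0.4, so result = 1
(Q ∧ (R → P)) = min(0.8, 1) = 0.8
((Q ∨ ¬(R ∧ P)) ∨ (Q ∧ (R → P))) = max(0.8, 0.8) = 0.8
((((R ∧ P) ∧ P) → (R → R)) → ((Q ∨ ¬(R ∧ P)) ∨ (Q ∧ (R → P)))): 1 > 0.8, so result = 0.8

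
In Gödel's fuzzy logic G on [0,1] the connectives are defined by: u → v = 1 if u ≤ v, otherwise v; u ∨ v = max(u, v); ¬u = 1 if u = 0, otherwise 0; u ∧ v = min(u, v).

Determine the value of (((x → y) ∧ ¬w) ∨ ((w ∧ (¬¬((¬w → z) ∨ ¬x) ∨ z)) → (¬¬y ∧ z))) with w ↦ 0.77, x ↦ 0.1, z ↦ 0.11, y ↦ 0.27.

(x → y): 0.1 ≤ 0.27, so result = 1
¬w: Gödel ¬ of 0.77 = 0 (operand ≠ 0)
((x → y) ∧ ¬w) = min(1, 0) = 0
¬w: Gödel ¬ of 0.77 = 0 (operand ≠ 0)
(¬w → z): 0 ≤ 0.11, so result = 1
¬x: Gödel ¬ of 0.1 = 0 (operand ≠ 0)
((¬w → z) ∨ ¬x) = max(1, 0) = 1
¬((¬w → z) ∨ ¬x): Gödel ¬ of 1 = 0 (operand ≠ 0)
¬¬((¬w → z) ∨ ¬x): Gödel ¬ of 0 = 1 (operand is 0)
(¬¬((¬w → z) ∨ ¬x) ∨ z) = max(1, 0.11) = 1
(w ∧ (¬¬((¬w → z) ∨ ¬x) ∨ z)) = min(0.77, 1) = 0.77
¬y: Gödel ¬ of 0.27 = 0 (operand ≠ 0)
¬¬y: Gödel ¬ of 0 = 1 (operand is 0)
(¬¬y ∧ z) = min(1, 0.11) = 0.11
((w ∧ (¬¬((¬w → z) ∨ ¬x) ∨ z)) → (¬¬y ∧ z)): 0.77 > 0.11, so result = 0.11
(((x → y) ∧ ¬w) ∨ ((w ∧ (¬¬((¬w → z) ∨ ¬x) ∨ z)) → (¬¬y ∧ z))) = max(0, 0.11) = 0.11

0.11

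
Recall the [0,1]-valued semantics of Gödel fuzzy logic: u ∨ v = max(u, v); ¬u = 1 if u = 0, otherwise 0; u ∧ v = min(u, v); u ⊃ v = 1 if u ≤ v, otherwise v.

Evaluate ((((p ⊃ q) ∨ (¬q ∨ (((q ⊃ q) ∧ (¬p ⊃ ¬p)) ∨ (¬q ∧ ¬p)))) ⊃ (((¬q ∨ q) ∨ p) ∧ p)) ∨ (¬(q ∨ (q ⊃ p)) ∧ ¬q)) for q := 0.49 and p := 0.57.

(p ⊃ q): 0.57 > 0.49, so result = 0.49
¬q: Gödel ¬ of 0.49 = 0 (operand ≠ 0)
(q ⊃ q): 0.49 ≤ 0.49, so result = 1
¬p: Gödel ¬ of 0.57 = 0 (operand ≠ 0)
¬p: Gödel ¬ of 0.57 = 0 (operand ≠ 0)
(¬p ⊃ ¬p): 0 ≤ 0, so result = 1
((q ⊃ q) ∧ (¬p ⊃ ¬p)) = min(1, 1) = 1
¬q: Gödel ¬ of 0.49 = 0 (operand ≠ 0)
¬p: Gödel ¬ of 0.57 = 0 (operand ≠ 0)
(¬q ∧ ¬p) = min(0, 0) = 0
(((q ⊃ q) ∧ (¬p ⊃ ¬p)) ∨ (¬q ∧ ¬p)) = max(1, 0) = 1
(¬q ∨ (((q ⊃ q) ∧ (¬p ⊃ ¬p)) ∨ (¬q ∧ ¬p))) = max(0, 1) = 1
((p ⊃ q) ∨ (¬q ∨ (((q ⊃ q) ∧ (¬p ⊃ ¬p)) ∨ (¬q ∧ ¬p)))) = max(0.49, 1) = 1
¬q: Gödel ¬ of 0.49 = 0 (operand ≠ 0)
(¬q ∨ q) = max(0, 0.49) = 0.49
((¬q ∨ q) ∨ p) = max(0.49, 0.57) = 0.57
(((¬q ∨ q) ∨ p) ∧ p) = min(0.57, 0.57) = 0.57
(((p ⊃ q) ∨ (¬q ∨ (((q ⊃ q) ∧ (¬p ⊃ ¬p)) ∨ (¬q ∧ ¬p)))) ⊃ (((¬q ∨ q) ∨ p) ∧ p)): 1 > 0.57, so result = 0.57
(q ⊃ p): 0.49 ≤ 0.57, so result = 1
(q ∨ (q ⊃ p)) = max(0.49, 1) = 1
¬(q ∨ (q ⊃ p)): Gödel ¬ of 1 = 0 (operand ≠ 0)
¬q: Gödel ¬ of 0.49 = 0 (operand ≠ 0)
(¬(q ∨ (q ⊃ p)) ∧ ¬q) = min(0, 0) = 0
((((p ⊃ q) ∨ (¬q ∨ (((q ⊃ q) ∧ (¬p ⊃ ¬p)) ∨ (¬q ∧ ¬p)))) ⊃ (((¬q ∨ q) ∨ p) ∧ p)) ∨ (¬(q ∨ (q ⊃ p)) ∧ ¬q)) = max(0.57, 0) = 0.57

0.57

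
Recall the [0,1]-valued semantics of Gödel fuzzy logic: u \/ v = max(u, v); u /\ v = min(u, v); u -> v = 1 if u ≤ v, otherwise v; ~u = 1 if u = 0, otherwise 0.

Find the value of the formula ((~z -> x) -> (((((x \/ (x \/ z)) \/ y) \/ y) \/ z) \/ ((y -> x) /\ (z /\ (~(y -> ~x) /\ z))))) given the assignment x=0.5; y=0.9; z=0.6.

0.90

~z: Gödel ¬ of 0.6 = 0 (operand ≠ 0)
(~z -> x): 0 ≤ 0.5, so result = 1
(x \/ z) = max(0.5, 0.6) = 0.6
(x \/ (x \/ z)) = max(0.5, 0.6) = 0.6
((x \/ (x \/ z)) \/ y) = max(0.6, 0.9) = 0.9
(((x \/ (x \/ z)) \/ y) \/ y) = max(0.9, 0.9) = 0.9
((((x \/ (x \/ z)) \/ y) \/ y) \/ z) = max(0.9, 0.6) = 0.9
(y -> x): 0.9 > 0.5, so result = 0.5
~x: Gödel ¬ of 0.5 = 0 (operand ≠ 0)
(y -> ~x): 0.9 > 0, so result = 0
~(y -> ~x): Gödel ¬ of 0 = 1 (operand is 0)
(~(y -> ~x) /\ z) = min(1, 0.6) = 0.6
(z /\ (~(y -> ~x) /\ z)) = min(0.6, 0.6) = 0.6
((y -> x) /\ (z /\ (~(y -> ~x) /\ z))) = min(0.5, 0.6) = 0.5
(((((x \/ (x \/ z)) \/ y) \/ y) \/ z) \/ ((y -> x) /\ (z /\ (~(y -> ~x) /\ z)))) = max(0.9, 0.5) = 0.9
((~z -> x) -> (((((x \/ (x \/ z)) \/ y) \/ y) \/ z) \/ ((y -> x) /\ (z /\ (~(y -> ~x) /\ z))))): 1 > 0.9, so result = 0.9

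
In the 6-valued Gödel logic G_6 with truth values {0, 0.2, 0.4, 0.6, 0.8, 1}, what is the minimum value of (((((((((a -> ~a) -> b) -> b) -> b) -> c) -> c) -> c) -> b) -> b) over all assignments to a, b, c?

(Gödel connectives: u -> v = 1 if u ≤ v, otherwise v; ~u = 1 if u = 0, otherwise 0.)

0.00

The minimum is attained at a = 0.2, b = 0, c = 0:
  ~a: Gödel ¬ of 0.2 = 0 (operand ≠ 0)
  (a -> ~a): 0.2 > 0, so result = 0
  ((a -> ~a) -> b): 0 ≤ 0, so result = 1
  (((a -> ~a) -> b) -> b): 1 > 0, so result = 0
  ((((a -> ~a) -> b) -> b) -> b): 0 ≤ 0, so result = 1
  (((((a -> ~a) -> b) -> b) -> b) -> c): 1 > 0, so result = 0
  ((((((a -> ~a) -> b) -> b) -> b) -> c) -> c): 0 ≤ 0, so result = 1
  (((((((a -> ~a) -> b) -> b) -> b) -> c) -> c) -> c): 1 > 0, so result = 0
  ((((((((a -> ~a) -> b) -> b) -> b) -> c) -> c) -> c) -> b): 0 ≤ 0, so result = 1
  (((((((((a -> ~a) -> b) -> b) -> b) -> c) -> c) -> c) -> b) -> b): 1 > 0, so result = 0
Checking all 216 assignments confirms none give a value below 0.00.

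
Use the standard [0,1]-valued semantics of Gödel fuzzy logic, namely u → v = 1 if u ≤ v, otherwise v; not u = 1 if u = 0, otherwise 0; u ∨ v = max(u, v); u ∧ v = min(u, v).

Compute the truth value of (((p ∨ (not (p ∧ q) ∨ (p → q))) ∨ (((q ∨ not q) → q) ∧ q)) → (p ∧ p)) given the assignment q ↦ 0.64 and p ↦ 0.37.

0.37

(p ∧ q) = min(0.37, 0.64) = 0.37
not (p ∧ q): Gödel ¬ of 0.37 = 0 (operand ≠ 0)
(p → q): 0.37 ≤ 0.64, so result = 1
(not (p ∧ q) ∨ (p → q)) = max(0, 1) = 1
(p ∨ (not (p ∧ q) ∨ (p → q))) = max(0.37, 1) = 1
not q: Gödel ¬ of 0.64 = 0 (operand ≠ 0)
(q ∨ not q) = max(0.64, 0) = 0.64
((q ∨ not q) → q): 0.64 ≤ 0.64, so result = 1
(((q ∨ not q) → q) ∧ q) = min(1, 0.64) = 0.64
((p ∨ (not (p ∧ q) ∨ (p → q))) ∨ (((q ∨ not q) → q) ∧ q)) = max(1, 0.64) = 1
(p ∧ p) = min(0.37, 0.37) = 0.37
(((p ∨ (not (p ∧ q) ∨ (p → q))) ∨ (((q ∨ not q) → q) ∧ q)) → (p ∧ p)): 1 > 0.37, so result = 0.37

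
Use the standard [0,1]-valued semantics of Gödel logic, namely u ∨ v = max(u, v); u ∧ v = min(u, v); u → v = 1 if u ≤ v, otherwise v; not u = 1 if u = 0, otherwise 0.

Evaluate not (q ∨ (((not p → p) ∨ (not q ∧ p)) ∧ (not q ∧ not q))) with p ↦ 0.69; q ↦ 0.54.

0.00

not p: Gödel ¬ of 0.69 = 0 (operand ≠ 0)
(not p → p): 0 ≤ 0.69, so result = 1
not q: Gödel ¬ of 0.54 = 0 (operand ≠ 0)
(not q ∧ p) = min(0, 0.69) = 0
((not p → p) ∨ (not q ∧ p)) = max(1, 0) = 1
not q: Gödel ¬ of 0.54 = 0 (operand ≠ 0)
not q: Gödel ¬ of 0.54 = 0 (operand ≠ 0)
(not q ∧ not q) = min(0, 0) = 0
(((not p → p) ∨ (not q ∧ p)) ∧ (not q ∧ not q)) = min(1, 0) = 0
(q ∨ (((not p → p) ∨ (not q ∧ p)) ∧ (not q ∧ not q))) = max(0.54, 0) = 0.54
not (q ∨ (((not p → p) ∨ (not q ∧ p)) ∧ (not q ∧ not q))): Gödel ¬ of 0.54 = 0 (operand ≠ 0)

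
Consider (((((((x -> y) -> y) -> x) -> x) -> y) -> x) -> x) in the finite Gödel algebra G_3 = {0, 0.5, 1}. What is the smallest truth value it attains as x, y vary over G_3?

The minimum is attained at x = 0.5, y = 0:
  (x -> y): 0.5 > 0, so result = 0
  ((x -> y) -> y): 0 ≤ 0, so result = 1
  (((x -> y) -> y) -> x): 1 > 0.5, so result = 0.5
  ((((x -> y) -> y) -> x) -> x): 0.5 ≤ 0.5, so result = 1
  (((((x -> y) -> y) -> x) -> x) -> y): 1 > 0, so result = 0
  ((((((x -> y) -> y) -> x) -> x) -> y) -> x): 0 ≤ 0.5, so result = 1
  (((((((x -> y) -> y) -> x) -> x) -> y) -> x) -> x): 1 > 0.5, so result = 0.5
Checking all 9 assignments confirms none give a value below 0.50.

0.50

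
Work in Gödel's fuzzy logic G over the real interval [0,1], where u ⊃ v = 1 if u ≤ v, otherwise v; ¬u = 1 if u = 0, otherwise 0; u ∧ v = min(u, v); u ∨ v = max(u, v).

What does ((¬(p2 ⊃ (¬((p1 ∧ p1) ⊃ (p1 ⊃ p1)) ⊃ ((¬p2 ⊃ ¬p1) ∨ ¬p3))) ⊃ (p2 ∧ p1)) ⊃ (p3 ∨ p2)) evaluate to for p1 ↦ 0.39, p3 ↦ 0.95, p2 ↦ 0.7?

(p1 ∧ p1) = min(0.39, 0.39) = 0.39
(p1 ⊃ p1): 0.39 ≤ 0.39, so result = 1
((p1 ∧ p1) ⊃ (p1 ⊃ p1)): 0.39 ≤ 1, so result = 1
¬((p1 ∧ p1) ⊃ (p1 ⊃ p1)): Gödel ¬ of 1 = 0 (operand ≠ 0)
¬p2: Gödel ¬ of 0.7 = 0 (operand ≠ 0)
¬p1: Gödel ¬ of 0.39 = 0 (operand ≠ 0)
(¬p2 ⊃ ¬p1): 0 ≤ 0, so result = 1
¬p3: Gödel ¬ of 0.95 = 0 (operand ≠ 0)
((¬p2 ⊃ ¬p1) ∨ ¬p3) = max(1, 0) = 1
(¬((p1 ∧ p1) ⊃ (p1 ⊃ p1)) ⊃ ((¬p2 ⊃ ¬p1) ∨ ¬p3)): 0 ≤ 1, so result = 1
(p2 ⊃ (¬((p1 ∧ p1) ⊃ (p1 ⊃ p1)) ⊃ ((¬p2 ⊃ ¬p1) ∨ ¬p3))): 0.7 ≤ 1, so result = 1
¬(p2 ⊃ (¬((p1 ∧ p1) ⊃ (p1 ⊃ p1)) ⊃ ((¬p2 ⊃ ¬p1) ∨ ¬p3))): Gödel ¬ of 1 = 0 (operand ≠ 0)
(p2 ∧ p1) = min(0.7, 0.39) = 0.39
(¬(p2 ⊃ (¬((p1 ∧ p1) ⊃ (p1 ⊃ p1)) ⊃ ((¬p2 ⊃ ¬p1) ∨ ¬p3))) ⊃ (p2 ∧ p1)): 0 ≤ 0.39, so result = 1
(p3 ∨ p2) = max(0.95, 0.7) = 0.95
((¬(p2 ⊃ (¬((p1 ∧ p1) ⊃ (p1 ⊃ p1)) ⊃ ((¬p2 ⊃ ¬p1) ∨ ¬p3))) ⊃ (p2 ∧ p1)) ⊃ (p3 ∨ p2)): 1 > 0.95, so result = 0.95

0.95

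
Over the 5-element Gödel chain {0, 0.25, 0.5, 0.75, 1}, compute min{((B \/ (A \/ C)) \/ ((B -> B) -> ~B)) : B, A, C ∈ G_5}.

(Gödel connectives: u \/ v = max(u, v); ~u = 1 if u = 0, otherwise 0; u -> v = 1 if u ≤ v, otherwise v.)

The minimum is attained at B = 0.25, A = 0, C = 0:
  (A \/ C) = max(0, 0) = 0
  (B \/ (A \/ C)) = max(0.25, 0) = 0.25
  (B -> B): 0.25 ≤ 0.25, so result = 1
  ~B: Gödel ¬ of 0.25 = 0 (operand ≠ 0)
  ((B -> B) -> ~B): 1 > 0, so result = 0
  ((B \/ (A \/ C)) \/ ((B -> B) -> ~B)) = max(0.25, 0) = 0.25
Checking all 125 assignments confirms none give a value below 0.25.

0.25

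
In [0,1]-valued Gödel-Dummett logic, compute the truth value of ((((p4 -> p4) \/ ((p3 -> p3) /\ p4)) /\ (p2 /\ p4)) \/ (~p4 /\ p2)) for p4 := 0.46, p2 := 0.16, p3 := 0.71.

0.16

(p4 -> p4): 0.46 ≤ 0.46, so result = 1
(p3 -> p3): 0.71 ≤ 0.71, so result = 1
((p3 -> p3) /\ p4) = min(1, 0.46) = 0.46
((p4 -> p4) \/ ((p3 -> p3) /\ p4)) = max(1, 0.46) = 1
(p2 /\ p4) = min(0.16, 0.46) = 0.16
(((p4 -> p4) \/ ((p3 -> p3) /\ p4)) /\ (p2 /\ p4)) = min(1, 0.16) = 0.16
~p4: Gödel ¬ of 0.46 = 0 (operand ≠ 0)
(~p4 /\ p2) = min(0, 0.16) = 0
((((p4 -> p4) \/ ((p3 -> p3) /\ p4)) /\ (p2 /\ p4)) \/ (~p4 /\ p2)) = max(0.16, 0) = 0.16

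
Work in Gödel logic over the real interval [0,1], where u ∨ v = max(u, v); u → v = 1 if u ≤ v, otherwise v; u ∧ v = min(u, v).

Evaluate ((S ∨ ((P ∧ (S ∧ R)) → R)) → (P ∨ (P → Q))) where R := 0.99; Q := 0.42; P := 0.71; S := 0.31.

0.71

(S ∧ R) = min(0.31, 0.99) = 0.31
(P ∧ (S ∧ R)) = min(0.71, 0.31) = 0.31
((P ∧ (S ∧ R)) → R): 0.31 ≤ 0.99, so result = 1
(S ∨ ((P ∧ (S ∧ R)) → R)) = max(0.31, 1) = 1
(P → Q): 0.71 > 0.42, so result = 0.42
(P ∨ (P → Q)) = max(0.71, 0.42) = 0.71
((S ∨ ((P ∧ (S ∧ R)) → R)) → (P ∨ (P → Q))): 1 > 0.71, so result = 0.71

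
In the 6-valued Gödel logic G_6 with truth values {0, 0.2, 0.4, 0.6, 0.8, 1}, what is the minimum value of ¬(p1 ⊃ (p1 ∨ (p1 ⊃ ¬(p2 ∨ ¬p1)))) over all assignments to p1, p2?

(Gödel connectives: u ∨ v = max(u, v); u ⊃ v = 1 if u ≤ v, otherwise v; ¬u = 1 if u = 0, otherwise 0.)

The minimum is attained at p1 = 0, p2 = 0:
  ¬p1: Gödel ¬ of 0 = 1 (operand is 0)
  (p2 ∨ ¬p1) = max(0, 1) = 1
  ¬(p2 ∨ ¬p1): Gödel ¬ of 1 = 0 (operand ≠ 0)
  (p1 ⊃ ¬(p2 ∨ ¬p1)): 0 ≤ 0, so result = 1
  (p1 ∨ (p1 ⊃ ¬(p2 ∨ ¬p1))) = max(0, 1) = 1
  (p1 ⊃ (p1 ∨ (p1 ⊃ ¬(p2 ∨ ¬p1)))): 0 ≤ 1, so result = 1
  ¬(p1 ⊃ (p1 ∨ (p1 ⊃ ¬(p2 ∨ ¬p1)))): Gödel ¬ of 1 = 0 (operand ≠ 0)
Checking all 36 assignments confirms none give a value below 0.00.

0.00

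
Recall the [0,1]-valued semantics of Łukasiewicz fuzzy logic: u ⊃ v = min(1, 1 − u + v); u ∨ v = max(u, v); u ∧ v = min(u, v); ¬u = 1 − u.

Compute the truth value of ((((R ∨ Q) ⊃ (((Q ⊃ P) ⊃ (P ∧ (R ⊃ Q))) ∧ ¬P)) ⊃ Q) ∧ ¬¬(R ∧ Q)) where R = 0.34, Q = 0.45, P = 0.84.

(R ∨ Q) = max(0.34, 0.45) = 0.45
(Q ⊃ P): min(1, 1 − 0.45 + 0.84) = 1
(R ⊃ Q): min(1, 1 − 0.34 + 0.45) = 1
(P ∧ (R ⊃ Q)) = min(0.84, 1) = 0.84
((Q ⊃ P) ⊃ (P ∧ (R ⊃ Q))): min(1, 1 − 1 + 0.84) = 0.84
¬P: Łukasiewicz ¬ gives 1 − 0.84 = 0.16
(((Q ⊃ P) ⊃ (P ∧ (R ⊃ Q))) ∧ ¬P) = min(0.84, 0.16) = 0.16
((R ∨ Q) ⊃ (((Q ⊃ P) ⊃ (P ∧ (R ⊃ Q))) ∧ ¬P)): min(1, 1 − 0.45 + 0.16) = 0.71
(((R ∨ Q) ⊃ (((Q ⊃ P) ⊃ (P ∧ (R ⊃ Q))) ∧ ¬P)) ⊃ Q): min(1, 1 − 0.71 + 0.45) = 0.74
(R ∧ Q) = min(0.34, 0.45) = 0.34
¬(R ∧ Q): Łukasiewicz ¬ gives 1 − 0.34 = 0.66
¬¬(R ∧ Q): Łukasiewicz ¬ gives 1 − 0.66 = 0.34
((((R ∨ Q) ⊃ (((Q ⊃ P) ⊃ (P ∧ (R ⊃ Q))) ∧ ¬P)) ⊃ Q) ∧ ¬¬(R ∧ Q)) = min(0.74, 0.34) = 0.34

0.34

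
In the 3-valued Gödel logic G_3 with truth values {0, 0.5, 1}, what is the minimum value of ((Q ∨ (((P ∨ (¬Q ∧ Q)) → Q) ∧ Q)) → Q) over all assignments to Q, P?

Every assignment gives 1. For instance at Q = 0, P = 0:
  ¬Q: Gödel ¬ of 0 = 1 (operand is 0)
  (¬Q ∧ Q) = min(1, 0) = 0
  (P ∨ (¬Q ∧ Q)) = max(0, 0) = 0
  ((P ∨ (¬Q ∧ Q)) → Q): 0 ≤ 0, so result = 1
  (((P ∨ (¬Q ∧ Q)) → Q) ∧ Q) = min(1, 0) = 0
  (Q ∨ (((P ∨ (¬Q ∧ Q)) → Q) ∧ Q)) = max(0, 0) = 0
  ((Q ∨ (((P ∨ (¬Q ∧ Q)) → Q) ∧ Q)) → Q): 0 ≤ 0, so result = 1
All 9 assignments give value 1 — the formula is a G_3-tautology.

1.00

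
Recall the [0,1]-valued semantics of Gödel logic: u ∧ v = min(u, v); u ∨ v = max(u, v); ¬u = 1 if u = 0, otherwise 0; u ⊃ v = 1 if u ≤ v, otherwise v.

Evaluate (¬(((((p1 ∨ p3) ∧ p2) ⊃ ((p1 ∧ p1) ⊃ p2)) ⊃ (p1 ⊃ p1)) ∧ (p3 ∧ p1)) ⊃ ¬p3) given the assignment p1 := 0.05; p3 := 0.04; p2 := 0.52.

(p1 ∨ p3) = max(0.05, 0.04) = 0.05
((p1 ∨ p3) ∧ p2) = min(0.05, 0.52) = 0.05
(p1 ∧ p1) = min(0.05, 0.05) = 0.05
((p1 ∧ p1) ⊃ p2): 0.05 ≤ 0.52, so result = 1
(((p1 ∨ p3) ∧ p2) ⊃ ((p1 ∧ p1) ⊃ p2)): 0.05 ≤ 1, so result = 1
(p1 ⊃ p1): 0.05 ≤ 0.05, so result = 1
((((p1 ∨ p3) ∧ p2) ⊃ ((p1 ∧ p1) ⊃ p2)) ⊃ (p1 ⊃ p1)): 1 ≤ 1, so result = 1
(p3 ∧ p1) = min(0.04, 0.05) = 0.04
(((((p1 ∨ p3) ∧ p2) ⊃ ((p1 ∧ p1) ⊃ p2)) ⊃ (p1 ⊃ p1)) ∧ (p3 ∧ p1)) = min(1, 0.04) = 0.04
¬(((((p1 ∨ p3) ∧ p2) ⊃ ((p1 ∧ p1) ⊃ p2)) ⊃ (p1 ⊃ p1)) ∧ (p3 ∧ p1)): Gödel ¬ of 0.04 = 0 (operand ≠ 0)
¬p3: Gödel ¬ of 0.04 = 0 (operand ≠ 0)
(¬(((((p1 ∨ p3) ∧ p2) ⊃ ((p1 ∧ p1) ⊃ p2)) ⊃ (p1 ⊃ p1)) ∧ (p3 ∧ p1)) ⊃ ¬p3): 0 ≤ 0, so result = 1

1.00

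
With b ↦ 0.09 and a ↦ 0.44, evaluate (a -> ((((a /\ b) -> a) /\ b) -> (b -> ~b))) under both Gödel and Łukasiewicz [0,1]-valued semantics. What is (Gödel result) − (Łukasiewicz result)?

Gödel evaluation:
  (a /\ b) = min(0.44, 0.09) = 0.09
  ((a /\ b) -> a): 0.09 ≤ 0.44, so result = 1
  (((a /\ b) -> a) /\ b) = min(1, 0.09) = 0.09
  ~b: Gödel ¬ of 0.09 = 0 (operand ≠ 0)
  (b -> ~b): 0.09 > 0, so result = 0
  ((((a /\ b) -> a) /\ b) -> (b -> ~b)): 0.09 > 0, so result = 0
  (a -> ((((a /\ b) -> a) /\ b) -> (b -> ~b))): 0.44 > 0, so result = 0
  Gödel value = 0
Łukasiewicz evaluation:
  (a /\ b) = min(0.44, 0.09) = 0.09
  ((a /\ b) -> a): min(1, 1 − 0.09 + 0.44) = 1
  (((a /\ b) -> a) /\ b) = min(1, 0.09) = 0.09
  ~b: Łukasiewicz ¬ gives 1 − 0.09 = 0.91
  (b -> ~b): min(1, 1 − 0.09 + 0.91) = 1
  ((((a /\ b) -> a) /\ b) -> (b -> ~b)): min(1, 1 − 0.09 + 1) = 1
  (a -> ((((a /\ b) -> a) /\ b) -> (b -> ~b))): min(1, 1 − 0.44 + 1) = 1
  Łukasiewicz value = 1
Difference: 0 − 1 = -1.00

-1.00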